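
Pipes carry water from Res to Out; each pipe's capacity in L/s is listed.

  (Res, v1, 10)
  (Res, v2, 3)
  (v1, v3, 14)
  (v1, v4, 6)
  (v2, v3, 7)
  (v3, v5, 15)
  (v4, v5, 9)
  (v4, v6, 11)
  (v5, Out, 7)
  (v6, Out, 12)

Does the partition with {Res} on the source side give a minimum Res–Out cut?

Given cut capacity: 10 + 3 = 13.
Augment Res→v1→v3→v5→Out: bottleneck 7, flow now 7.
Augment Res→v1→v4→v6→Out: bottleneck 3, flow now 10.
Augment Res→v2→v3→v1→v4→v6→Out: bottleneck 3, flow now 13. (uses reverse residual edge)
No augmenting path remains; maximum flow = 13.
Cut capacity 13 equals the max flow, so it is a minimum cut.

Yes — it is a minimum cut (capacity 13).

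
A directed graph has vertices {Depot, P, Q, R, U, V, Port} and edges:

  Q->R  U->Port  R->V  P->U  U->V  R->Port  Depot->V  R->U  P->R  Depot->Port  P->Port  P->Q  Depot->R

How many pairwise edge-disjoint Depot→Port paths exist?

Assign every edge capacity 1; by Menger, the answer equals the max flow.
Path Depot→Port (+1); total 1.
Path Depot→R→Port (+1); total 2.
No residual Depot→Port path; max flow = 2.
Certifying cut of size 2: {Depot→Port, Depot→R}.

2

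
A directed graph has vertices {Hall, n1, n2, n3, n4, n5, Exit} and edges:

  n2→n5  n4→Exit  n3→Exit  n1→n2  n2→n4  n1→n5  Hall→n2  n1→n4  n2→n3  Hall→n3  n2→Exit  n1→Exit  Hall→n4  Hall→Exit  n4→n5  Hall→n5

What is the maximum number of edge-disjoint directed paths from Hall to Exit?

Assign every edge capacity 1; by Menger, the answer equals the max flow.
Path Hall→Exit (+1); total 1.
Path Hall→n2→Exit (+1); total 2.
Path Hall→n3→Exit (+1); total 3.
Path Hall→n4→Exit (+1); total 4.
No residual Hall→Exit path; max flow = 4.
Certifying cut of size 4: {Hall→Exit, Hall→n2, Hall→n3, Hall→n4}.

4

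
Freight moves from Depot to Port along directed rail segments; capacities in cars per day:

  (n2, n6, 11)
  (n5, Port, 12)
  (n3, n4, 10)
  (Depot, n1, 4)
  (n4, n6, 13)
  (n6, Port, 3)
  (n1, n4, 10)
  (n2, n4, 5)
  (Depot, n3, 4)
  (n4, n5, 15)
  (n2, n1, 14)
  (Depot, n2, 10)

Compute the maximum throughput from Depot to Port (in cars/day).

15

Augment Depot→n2→n6→Port: bottleneck 3, flow now 3.
Augment Depot→n1→n4→n5→Port: bottleneck 4, flow now 7.
Augment Depot→n2→n4→n5→Port: bottleneck 5, flow now 12.
Augment Depot→n3→n4→n5→Port: bottleneck 3, flow now 15.
No augmenting path remains; maximum flow = 15.
In the residual graph, reachable from Depot: {Depot, n1, n2, n3, n4, n5, n6}.
Min-cut edges: n5→Port (12), n6→Port (3); capacity 12 + 3 = 15.
This cut is saturated, so no flow can exceed 15.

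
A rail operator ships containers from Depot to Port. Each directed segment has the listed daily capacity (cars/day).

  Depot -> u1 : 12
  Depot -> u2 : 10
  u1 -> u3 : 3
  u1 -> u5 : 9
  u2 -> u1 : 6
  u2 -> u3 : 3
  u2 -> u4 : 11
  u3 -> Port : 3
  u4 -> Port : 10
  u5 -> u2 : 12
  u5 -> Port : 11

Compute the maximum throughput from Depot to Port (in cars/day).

Augment Depot→u1→u3→Port: bottleneck 3, flow now 3.
Augment Depot→u1→u5→Port: bottleneck 9, flow now 12.
Augment Depot→u2→u4→Port: bottleneck 10, flow now 22.
No augmenting path remains; maximum flow = 22.
In the residual graph, reachable from Depot: {Depot}.
Min-cut edges: Depot→u1 (12), Depot→u2 (10); capacity 12 + 10 = 22.
This cut is saturated, so no flow can exceed 22.

22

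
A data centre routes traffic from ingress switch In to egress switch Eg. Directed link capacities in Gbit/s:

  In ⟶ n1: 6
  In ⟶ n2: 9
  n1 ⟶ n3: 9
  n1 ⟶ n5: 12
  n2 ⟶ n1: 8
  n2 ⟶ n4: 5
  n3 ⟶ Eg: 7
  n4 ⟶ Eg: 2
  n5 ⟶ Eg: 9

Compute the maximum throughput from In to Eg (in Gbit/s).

15

Augment In→n1→n3→Eg: bottleneck 6, flow now 6.
Augment In→n2→n4→Eg: bottleneck 2, flow now 8.
Augment In→n2→n1→n3→Eg: bottleneck 1, flow now 9.
Augment In→n2→n1→n5→Eg: bottleneck 6, flow now 15.
No augmenting path remains; maximum flow = 15.
In the residual graph, reachable from In: {In}.
Min-cut edges: In→n1 (6), In→n2 (9); capacity 6 + 9 = 15.
This cut is saturated, so no flow can exceed 15.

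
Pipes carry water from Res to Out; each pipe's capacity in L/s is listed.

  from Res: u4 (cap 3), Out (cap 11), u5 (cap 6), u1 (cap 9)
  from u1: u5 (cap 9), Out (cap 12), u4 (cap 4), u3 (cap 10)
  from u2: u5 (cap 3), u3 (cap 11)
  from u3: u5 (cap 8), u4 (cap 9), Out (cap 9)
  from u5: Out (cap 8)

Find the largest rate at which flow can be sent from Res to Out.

26

Augment Res→Out: bottleneck 11, flow now 11.
Augment Res→u1→Out: bottleneck 9, flow now 20.
Augment Res→u5→Out: bottleneck 6, flow now 26.
No augmenting path remains; maximum flow = 26.
In the residual graph, reachable from Res: {Res, u4}.
Min-cut edges: Res→u1 (9), Res→u5 (6), Res→Out (11); capacity 9 + 6 + 11 = 26.
This cut is saturated, so no flow can exceed 26.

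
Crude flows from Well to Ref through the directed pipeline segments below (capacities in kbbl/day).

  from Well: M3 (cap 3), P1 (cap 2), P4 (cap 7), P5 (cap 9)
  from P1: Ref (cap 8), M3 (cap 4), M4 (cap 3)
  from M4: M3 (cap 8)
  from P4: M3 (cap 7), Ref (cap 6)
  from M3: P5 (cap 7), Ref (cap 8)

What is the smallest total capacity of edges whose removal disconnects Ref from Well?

12

Augment Well→P1→Ref: bottleneck 2, flow now 2.
Augment Well→P4→Ref: bottleneck 6, flow now 8.
Augment Well→M3→Ref: bottleneck 3, flow now 11.
Augment Well→P4→M3→Ref: bottleneck 1, flow now 12.
No augmenting path remains; maximum flow = 12.
By max-flow min-cut, the minimum cut capacity equals the max flow.
In the residual graph, reachable from Well: {Well, P5}.
Min-cut edges: Well→P1 (2), Well→P4 (7), Well→M3 (3); capacity 2 + 7 + 3 = 12.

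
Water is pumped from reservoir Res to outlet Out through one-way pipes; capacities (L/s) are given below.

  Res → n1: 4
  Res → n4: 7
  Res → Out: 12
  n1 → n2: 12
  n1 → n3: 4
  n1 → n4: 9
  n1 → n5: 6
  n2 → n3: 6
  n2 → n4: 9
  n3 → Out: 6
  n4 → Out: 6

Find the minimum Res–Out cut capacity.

Augment Res→Out: bottleneck 12, flow now 12.
Augment Res→n4→Out: bottleneck 6, flow now 18.
Augment Res→n1→n3→Out: bottleneck 4, flow now 22.
No augmenting path remains; maximum flow = 22.
By max-flow min-cut, the minimum cut capacity equals the max flow.
In the residual graph, reachable from Res: {Res, n4}.
Min-cut edges: Res→n1 (4), Res→Out (12), n4→Out (6); capacity 4 + 12 + 6 = 22.

22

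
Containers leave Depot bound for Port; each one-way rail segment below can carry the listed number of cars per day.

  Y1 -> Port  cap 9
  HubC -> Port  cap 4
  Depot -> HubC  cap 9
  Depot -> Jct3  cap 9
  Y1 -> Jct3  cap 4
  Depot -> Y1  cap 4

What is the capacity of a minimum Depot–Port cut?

8

Augment Depot→HubC→Port: bottleneck 4, flow now 4.
Augment Depot→Y1→Port: bottleneck 4, flow now 8.
No augmenting path remains; maximum flow = 8.
By max-flow min-cut, the minimum cut capacity equals the max flow.
In the residual graph, reachable from Depot: {Depot, HubC, Jct3}.
Min-cut edges: Depot→Y1 (4), HubC→Port (4); capacity 4 + 4 = 8.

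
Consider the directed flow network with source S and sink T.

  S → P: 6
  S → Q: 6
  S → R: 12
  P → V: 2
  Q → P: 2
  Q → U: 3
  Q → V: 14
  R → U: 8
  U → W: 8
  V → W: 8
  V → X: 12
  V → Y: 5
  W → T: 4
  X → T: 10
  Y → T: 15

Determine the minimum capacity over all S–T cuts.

Augment S→P→V→W→T: bottleneck 2, flow now 2.
Augment S→Q→U→W→T: bottleneck 2, flow now 4.
Augment S→Q→V→X→T: bottleneck 4, flow now 8.
Augment S→R→U→Q→V→X→T: bottleneck 2, flow now 10. (uses reverse residual edge)
Augment S→R→U→W→V→X→T: bottleneck 2, flow now 12. (uses reverse residual edge)
No augmenting path remains; maximum flow = 12.
By max-flow min-cut, the minimum cut capacity equals the max flow.
In the residual graph, reachable from S: {S, P, R, U, W}.
Min-cut edges: S→Q (6), P→V (2), W→T (4); capacity 6 + 2 + 4 = 12.

12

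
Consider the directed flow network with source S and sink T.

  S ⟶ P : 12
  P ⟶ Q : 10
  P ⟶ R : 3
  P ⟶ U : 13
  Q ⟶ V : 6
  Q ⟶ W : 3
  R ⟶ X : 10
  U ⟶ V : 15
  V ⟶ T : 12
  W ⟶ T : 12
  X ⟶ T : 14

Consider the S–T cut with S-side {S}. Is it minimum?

Given cut capacity: 12 = 12.
Augment S→P→Q→V→T: bottleneck 6, flow now 6.
Augment S→P→Q→W→T: bottleneck 3, flow now 9.
Augment S→P→R→X→T: bottleneck 3, flow now 12.
No augmenting path remains; maximum flow = 12.
Cut capacity 12 equals the max flow, so it is a minimum cut.

Yes — it is a minimum cut (capacity 12).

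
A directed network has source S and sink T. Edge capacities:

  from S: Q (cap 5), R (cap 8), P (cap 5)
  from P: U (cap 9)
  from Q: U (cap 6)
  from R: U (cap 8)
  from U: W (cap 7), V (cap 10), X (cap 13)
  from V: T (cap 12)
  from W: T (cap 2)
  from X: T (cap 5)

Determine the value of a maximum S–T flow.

17

Augment S→P→U→V→T: bottleneck 5, flow now 5.
Augment S→Q→U→V→T: bottleneck 5, flow now 10.
Augment S→R→U→W→T: bottleneck 2, flow now 12.
Augment S→R→U→X→T: bottleneck 5, flow now 17.
No augmenting path remains; maximum flow = 17.
In the residual graph, reachable from S: {S, P, Q, R, U, W, X}.
Min-cut edges: U→V (10), W→T (2), X→T (5); capacity 10 + 2 + 5 = 17.
This cut is saturated, so no flow can exceed 17.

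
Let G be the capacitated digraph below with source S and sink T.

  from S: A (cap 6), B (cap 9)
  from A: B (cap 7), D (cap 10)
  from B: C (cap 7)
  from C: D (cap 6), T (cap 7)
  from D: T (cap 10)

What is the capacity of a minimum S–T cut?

Augment S→A→D→T: bottleneck 6, flow now 6.
Augment S→B→C→T: bottleneck 7, flow now 13.
No augmenting path remains; maximum flow = 13.
By max-flow min-cut, the minimum cut capacity equals the max flow.
In the residual graph, reachable from S: {S, B}.
Min-cut edges: S→A (6), B→C (7); capacity 6 + 7 = 13.

13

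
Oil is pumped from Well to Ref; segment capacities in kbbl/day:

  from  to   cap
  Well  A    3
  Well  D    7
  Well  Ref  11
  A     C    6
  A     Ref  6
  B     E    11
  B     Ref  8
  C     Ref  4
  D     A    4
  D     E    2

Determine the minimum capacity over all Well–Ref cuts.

18

Augment Well→Ref: bottleneck 11, flow now 11.
Augment Well→A→Ref: bottleneck 3, flow now 14.
Augment Well→D→A→Ref: bottleneck 3, flow now 17.
Augment Well→D→A→C→Ref: bottleneck 1, flow now 18.
No augmenting path remains; maximum flow = 18.
By max-flow min-cut, the minimum cut capacity equals the max flow.
In the residual graph, reachable from Well: {Well, D, E}.
Min-cut edges: Well→A (3), Well→Ref (11), D→A (4); capacity 3 + 11 + 4 = 18.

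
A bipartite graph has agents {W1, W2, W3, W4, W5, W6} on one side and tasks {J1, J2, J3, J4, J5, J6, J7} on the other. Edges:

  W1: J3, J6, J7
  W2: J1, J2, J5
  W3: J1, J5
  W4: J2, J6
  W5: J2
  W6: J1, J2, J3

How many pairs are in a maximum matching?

Unit-capacity flow: source→left, listed edges, right→sink; max matching = max flow.
Augmenting path W1→J3 (+1); matched 1.
Augmenting path W2→J1 (+1); matched 2.
Augmenting path W3→J5 (+1); matched 3.
Augmenting path W4→J2 (+1); matched 4.
Augmenting path W5→J2→W4→J6 (+1); matched 5.
Augmenting path W6→J3→W1→J7 (+1); matched 6.
No augmenting path remains; maximum matching = 6.
König certificate: {W1, W2, W3, W4, W5, W6} is a vertex cover of size 6 (every listed pair touches it), so no matching can be larger.

6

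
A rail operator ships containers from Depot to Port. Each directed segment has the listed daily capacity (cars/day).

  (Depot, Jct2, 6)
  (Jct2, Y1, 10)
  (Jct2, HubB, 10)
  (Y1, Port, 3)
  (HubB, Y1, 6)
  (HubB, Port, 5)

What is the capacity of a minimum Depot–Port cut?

6

Augment Depot→Jct2→Y1→Port: bottleneck 3, flow now 3.
Augment Depot→Jct2→HubB→Port: bottleneck 3, flow now 6.
No augmenting path remains; maximum flow = 6.
By max-flow min-cut, the minimum cut capacity equals the max flow.
In the residual graph, reachable from Depot: {Depot}.
Min-cut edges: Depot→Jct2 (6); capacity 6 = 6.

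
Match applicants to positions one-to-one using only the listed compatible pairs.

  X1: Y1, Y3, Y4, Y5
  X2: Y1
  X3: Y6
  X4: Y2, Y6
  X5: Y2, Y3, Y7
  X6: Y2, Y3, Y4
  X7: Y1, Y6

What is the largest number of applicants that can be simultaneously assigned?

Unit-capacity flow: source→left, listed edges, right→sink; max matching = max flow.
Augmenting path X1→Y1 (+1); matched 1.
Augmenting path X3→Y6 (+1); matched 2.
Augmenting path X4→Y2 (+1); matched 3.
Augmenting path X5→Y3 (+1); matched 4.
Augmenting path X6→Y4 (+1); matched 5.
Augmenting path X2→Y1→X1→Y5 (+1); matched 6.
No augmenting path remains; maximum matching = 6.
König certificate: {X1, X4, X5, X6, Y1, Y6} is a vertex cover of size 6 (every listed pair touches it), so no matching can be larger.

6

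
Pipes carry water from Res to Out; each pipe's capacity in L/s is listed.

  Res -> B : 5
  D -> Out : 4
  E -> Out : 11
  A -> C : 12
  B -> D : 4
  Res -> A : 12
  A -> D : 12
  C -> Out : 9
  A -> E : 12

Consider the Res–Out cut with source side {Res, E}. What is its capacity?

28

Edges leaving {Res, E}: Res→A (12), Res→B (5), E→Out (11).
Cut capacity = 12 + 5 + 11 = 28.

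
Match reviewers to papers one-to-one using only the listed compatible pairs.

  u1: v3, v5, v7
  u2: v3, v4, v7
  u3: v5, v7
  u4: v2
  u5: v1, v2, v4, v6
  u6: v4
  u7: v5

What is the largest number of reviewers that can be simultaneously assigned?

Unit-capacity flow: source→left, listed edges, right→sink; max matching = max flow.
Augmenting path u1→v3 (+1); matched 1.
Augmenting path u2→v4 (+1); matched 2.
Augmenting path u3→v5 (+1); matched 3.
Augmenting path u4→v2 (+1); matched 4.
Augmenting path u5→v1 (+1); matched 5.
Augmenting path u6→v4→u2→v7 (+1); matched 6.
No augmenting path remains; maximum matching = 6.
König certificate: {u4, u5, v3, v4, v5, v7} is a vertex cover of size 6 (every listed pair touches it), so no matching can be larger.

6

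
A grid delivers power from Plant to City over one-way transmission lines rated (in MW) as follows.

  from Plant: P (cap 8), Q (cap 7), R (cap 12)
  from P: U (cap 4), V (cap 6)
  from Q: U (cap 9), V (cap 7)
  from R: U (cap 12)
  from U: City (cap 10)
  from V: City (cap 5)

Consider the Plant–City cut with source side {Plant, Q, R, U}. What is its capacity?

Edges leaving {Plant, Q, R, U}: Plant→P (8), Q→V (7), U→City (10).
Cut capacity = 8 + 7 + 10 = 25.

25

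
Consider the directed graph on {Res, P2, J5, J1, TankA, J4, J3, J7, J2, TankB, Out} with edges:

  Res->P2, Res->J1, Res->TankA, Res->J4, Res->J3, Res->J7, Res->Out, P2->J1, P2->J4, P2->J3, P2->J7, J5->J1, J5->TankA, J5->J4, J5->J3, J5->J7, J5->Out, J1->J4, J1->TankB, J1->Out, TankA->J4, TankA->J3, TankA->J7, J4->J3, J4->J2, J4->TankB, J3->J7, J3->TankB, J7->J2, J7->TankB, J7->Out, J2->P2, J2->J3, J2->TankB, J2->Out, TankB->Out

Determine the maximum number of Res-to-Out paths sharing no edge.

Assign every edge capacity 1; by Menger, the answer equals the max flow.
Path Res→Out (+1); total 1.
Path Res→J1→Out (+1); total 2.
Path Res→J7→Out (+1); total 3.
Path Res→J4→J2→Out (+1); total 4.
Path Res→J3→TankB→Out (+1); total 5.
No residual Res→Out path; max flow = 5.
Certifying cut of size 5: {J1→Out, J2→Out, J7→Out, Res→Out, TankB→Out}.

5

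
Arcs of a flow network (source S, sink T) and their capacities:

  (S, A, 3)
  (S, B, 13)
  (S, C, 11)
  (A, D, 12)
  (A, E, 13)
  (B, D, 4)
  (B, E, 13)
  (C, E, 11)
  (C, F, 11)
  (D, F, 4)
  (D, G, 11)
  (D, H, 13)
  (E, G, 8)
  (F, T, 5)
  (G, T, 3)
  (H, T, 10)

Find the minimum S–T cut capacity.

Augment S→C→F→T: bottleneck 5, flow now 5.
Augment S→A→D→G→T: bottleneck 3, flow now 8.
Augment S→B→D→H→T: bottleneck 4, flow now 12.
Augment S→B→E→G→D→H→T: bottleneck 3, flow now 15. (uses reverse residual edge)
No augmenting path remains; maximum flow = 15.
By max-flow min-cut, the minimum cut capacity equals the max flow.
In the residual graph, reachable from S: {S, B, C, E, F, G}.
Min-cut edges: S→A (3), B→D (4), F→T (5), G→T (3); capacity 3 + 4 + 5 + 3 = 15.

15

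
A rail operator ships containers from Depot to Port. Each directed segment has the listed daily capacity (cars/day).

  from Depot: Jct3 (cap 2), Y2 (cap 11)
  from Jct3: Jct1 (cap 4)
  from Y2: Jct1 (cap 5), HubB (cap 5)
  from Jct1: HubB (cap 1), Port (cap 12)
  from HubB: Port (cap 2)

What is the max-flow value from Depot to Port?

Augment Depot→Jct3→Jct1→Port: bottleneck 2, flow now 2.
Augment Depot→Y2→Jct1→Port: bottleneck 5, flow now 7.
Augment Depot→Y2→HubB→Port: bottleneck 2, flow now 9.
No augmenting path remains; maximum flow = 9.
In the residual graph, reachable from Depot: {Depot, Y2, HubB}.
Min-cut edges: Depot→Jct3 (2), Y2→Jct1 (5), HubB→Port (2); capacity 2 + 5 + 2 = 9.
This cut is saturated, so no flow can exceed 9.

9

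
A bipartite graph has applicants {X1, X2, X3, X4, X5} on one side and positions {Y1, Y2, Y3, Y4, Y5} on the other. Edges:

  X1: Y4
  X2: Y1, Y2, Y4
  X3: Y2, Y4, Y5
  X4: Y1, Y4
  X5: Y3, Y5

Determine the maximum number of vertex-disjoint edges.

Unit-capacity flow: source→left, listed edges, right→sink; max matching = max flow.
Augmenting path X1→Y4 (+1); matched 1.
Augmenting path X2→Y1 (+1); matched 2.
Augmenting path X3→Y2 (+1); matched 3.
Augmenting path X5→Y3 (+1); matched 4.
Augmenting path X4→Y1→X2→Y2→X3→Y5 (+1); matched 5.
No augmenting path remains; maximum matching = 5.
König certificate: {X1, X2, X3, X4, X5} is a vertex cover of size 5 (every listed pair touches it), so no matching can be larger.

5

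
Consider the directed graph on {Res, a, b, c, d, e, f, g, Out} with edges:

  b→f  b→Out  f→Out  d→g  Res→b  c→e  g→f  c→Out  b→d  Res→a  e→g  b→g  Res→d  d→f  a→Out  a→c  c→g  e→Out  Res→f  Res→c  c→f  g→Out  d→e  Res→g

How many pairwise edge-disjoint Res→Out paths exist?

6

Assign every edge capacity 1; by Menger, the answer equals the max flow.
Path Res→a→Out (+1); total 1.
Path Res→b→Out (+1); total 2.
Path Res→c→Out (+1); total 3.
Path Res→f→Out (+1); total 4.
Path Res→g→Out (+1); total 5.
Path Res→d→e→Out (+1); total 6.
No residual Res→Out path; max flow = 6.
Certifying cut of size 6: {Res→a, Res→b, Res→c, Res→d, Res→f, Res→g}.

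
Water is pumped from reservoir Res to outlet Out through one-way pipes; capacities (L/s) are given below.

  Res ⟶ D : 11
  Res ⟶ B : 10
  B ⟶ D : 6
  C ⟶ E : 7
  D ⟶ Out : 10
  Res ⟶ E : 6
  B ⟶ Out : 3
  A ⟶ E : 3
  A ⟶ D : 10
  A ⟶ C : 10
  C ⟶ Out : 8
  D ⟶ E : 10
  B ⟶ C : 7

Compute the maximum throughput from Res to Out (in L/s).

20

Augment Res→B→Out: bottleneck 3, flow now 3.
Augment Res→D→Out: bottleneck 10, flow now 13.
Augment Res→B→C→Out: bottleneck 7, flow now 20.
No augmenting path remains; maximum flow = 20.
In the residual graph, reachable from Res: {Res, D, E}.
Min-cut edges: Res→B (10), D→Out (10); capacity 10 + 10 = 20.
This cut is saturated, so no flow can exceed 20.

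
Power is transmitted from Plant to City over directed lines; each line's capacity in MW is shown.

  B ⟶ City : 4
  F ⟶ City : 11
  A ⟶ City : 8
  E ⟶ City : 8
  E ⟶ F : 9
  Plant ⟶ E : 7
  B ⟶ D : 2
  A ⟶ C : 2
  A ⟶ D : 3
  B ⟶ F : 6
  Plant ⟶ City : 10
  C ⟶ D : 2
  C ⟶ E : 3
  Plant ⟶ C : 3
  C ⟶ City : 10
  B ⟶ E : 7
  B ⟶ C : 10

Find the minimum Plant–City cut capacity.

20

Augment Plant→City: bottleneck 10, flow now 10.
Augment Plant→C→City: bottleneck 3, flow now 13.
Augment Plant→E→City: bottleneck 7, flow now 20.
No augmenting path remains; maximum flow = 20.
By max-flow min-cut, the minimum cut capacity equals the max flow.
In the residual graph, reachable from Plant: {Plant}.
Min-cut edges: Plant→C (3), Plant→E (7), Plant→City (10); capacity 3 + 7 + 10 = 20.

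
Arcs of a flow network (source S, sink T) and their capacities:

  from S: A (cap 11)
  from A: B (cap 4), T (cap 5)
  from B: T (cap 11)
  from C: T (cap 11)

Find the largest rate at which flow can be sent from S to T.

9

Augment S→A→T: bottleneck 5, flow now 5.
Augment S→A→B→T: bottleneck 4, flow now 9.
No augmenting path remains; maximum flow = 9.
In the residual graph, reachable from S: {S, A}.
Min-cut edges: A→B (4), A→T (5); capacity 4 + 5 = 9.
This cut is saturated, so no flow can exceed 9.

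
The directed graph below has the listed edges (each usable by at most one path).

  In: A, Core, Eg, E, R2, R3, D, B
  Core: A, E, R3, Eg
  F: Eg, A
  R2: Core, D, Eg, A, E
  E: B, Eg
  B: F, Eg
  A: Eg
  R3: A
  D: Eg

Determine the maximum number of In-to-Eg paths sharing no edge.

7

Assign every edge capacity 1; by Menger, the answer equals the max flow.
Path In→Eg (+1); total 1.
Path In→R2→Eg (+1); total 2.
Path In→D→Eg (+1); total 3.
Path In→Core→Eg (+1); total 4.
Path In→E→Eg (+1); total 5.
Path In→B→Eg (+1); total 6.
Path In→A→Eg (+1); total 7.
No residual In→Eg path; max flow = 7.
Certifying cut of size 7: {A→Eg, In→B, In→Core, In→D, In→E, In→Eg, In→R2}.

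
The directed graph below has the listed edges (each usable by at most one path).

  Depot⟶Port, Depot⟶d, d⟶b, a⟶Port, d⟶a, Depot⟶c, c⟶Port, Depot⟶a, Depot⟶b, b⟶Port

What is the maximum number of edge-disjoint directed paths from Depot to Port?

Assign every edge capacity 1; by Menger, the answer equals the max flow.
Path Depot→Port (+1); total 1.
Path Depot→a→Port (+1); total 2.
Path Depot→b→Port (+1); total 3.
Path Depot→c→Port (+1); total 4.
No residual Depot→Port path; max flow = 4.
Certifying cut of size 4: {Depot→Port, Depot→c, a→Port, b→Port}.

4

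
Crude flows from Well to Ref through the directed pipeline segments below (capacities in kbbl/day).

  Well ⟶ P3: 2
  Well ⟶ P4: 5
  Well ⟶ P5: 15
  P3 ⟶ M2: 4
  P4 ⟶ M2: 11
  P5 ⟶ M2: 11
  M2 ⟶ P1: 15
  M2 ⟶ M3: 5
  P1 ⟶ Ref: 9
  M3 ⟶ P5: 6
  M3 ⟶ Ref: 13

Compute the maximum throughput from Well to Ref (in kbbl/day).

14

Augment Well→P3→M2→P1→Ref: bottleneck 2, flow now 2.
Augment Well→P4→M2→P1→Ref: bottleneck 5, flow now 7.
Augment Well→P5→M2→P1→Ref: bottleneck 2, flow now 9.
Augment Well→P5→M2→M3→Ref: bottleneck 5, flow now 14.
No augmenting path remains; maximum flow = 14.
In the residual graph, reachable from Well: {Well, P3, P4, P5, M2, P1}.
Min-cut edges: M2→M3 (5), P1→Ref (9); capacity 5 + 9 = 14.
This cut is saturated, so no flow can exceed 14.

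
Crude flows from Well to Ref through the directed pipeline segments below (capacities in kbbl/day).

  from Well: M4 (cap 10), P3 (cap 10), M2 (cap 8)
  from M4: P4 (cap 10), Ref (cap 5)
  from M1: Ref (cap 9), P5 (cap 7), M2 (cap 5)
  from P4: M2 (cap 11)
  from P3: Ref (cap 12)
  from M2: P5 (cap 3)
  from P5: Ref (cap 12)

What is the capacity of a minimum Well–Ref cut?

Augment Well→M4→Ref: bottleneck 5, flow now 5.
Augment Well→P3→Ref: bottleneck 10, flow now 15.
Augment Well→M2→P5→Ref: bottleneck 3, flow now 18.
No augmenting path remains; maximum flow = 18.
By max-flow min-cut, the minimum cut capacity equals the max flow.
In the residual graph, reachable from Well: {Well, M4, P4, M2}.
Min-cut edges: Well→P3 (10), M4→Ref (5), M2→P5 (3); capacity 10 + 5 + 3 = 18.

18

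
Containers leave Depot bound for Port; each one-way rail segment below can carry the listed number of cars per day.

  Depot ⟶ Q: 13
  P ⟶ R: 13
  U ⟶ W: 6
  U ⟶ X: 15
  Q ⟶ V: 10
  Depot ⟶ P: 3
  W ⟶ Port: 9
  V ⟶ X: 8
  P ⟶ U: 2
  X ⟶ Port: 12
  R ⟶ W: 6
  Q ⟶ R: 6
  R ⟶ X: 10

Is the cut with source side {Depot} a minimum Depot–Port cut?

Yes — it is a minimum cut (capacity 16).

Given cut capacity: 3 + 13 = 16.
Augment Depot→P→R→W→Port: bottleneck 3, flow now 3.
Augment Depot→Q→R→W→Port: bottleneck 3, flow now 6.
Augment Depot→Q→R→X→Port: bottleneck 3, flow now 9.
Augment Depot→Q→V→X→Port: bottleneck 7, flow now 16.
No augmenting path remains; maximum flow = 16.
Cut capacity 16 equals the max flow, so it is a minimum cut.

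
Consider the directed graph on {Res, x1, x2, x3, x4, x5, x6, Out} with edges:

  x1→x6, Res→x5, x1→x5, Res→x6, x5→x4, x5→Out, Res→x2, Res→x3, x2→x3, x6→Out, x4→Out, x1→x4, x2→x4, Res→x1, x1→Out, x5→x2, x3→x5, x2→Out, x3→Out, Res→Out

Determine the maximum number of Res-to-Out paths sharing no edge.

6

Assign every edge capacity 1; by Menger, the answer equals the max flow.
Path Res→Out (+1); total 1.
Path Res→x1→Out (+1); total 2.
Path Res→x2→Out (+1); total 3.
Path Res→x3→Out (+1); total 4.
Path Res→x5→Out (+1); total 5.
Path Res→x6→Out (+1); total 6.
No residual Res→Out path; max flow = 6.
Certifying cut of size 6: {Res→Out, Res→x1, Res→x2, Res→x3, Res→x5, Res→x6}.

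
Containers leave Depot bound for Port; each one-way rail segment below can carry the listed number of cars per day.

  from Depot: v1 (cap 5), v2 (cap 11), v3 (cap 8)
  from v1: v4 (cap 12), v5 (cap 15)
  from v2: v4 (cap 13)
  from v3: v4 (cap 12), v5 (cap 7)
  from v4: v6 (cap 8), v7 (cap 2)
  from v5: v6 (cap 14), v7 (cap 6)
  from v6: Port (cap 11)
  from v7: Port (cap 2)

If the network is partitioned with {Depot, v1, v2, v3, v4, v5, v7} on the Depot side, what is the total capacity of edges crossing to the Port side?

Edges leaving {Depot, v1, v2, v3, v4, v5, v7}: v4→v6 (8), v5→v6 (14), v7→Port (2).
Cut capacity = 8 + 14 + 2 = 24.

24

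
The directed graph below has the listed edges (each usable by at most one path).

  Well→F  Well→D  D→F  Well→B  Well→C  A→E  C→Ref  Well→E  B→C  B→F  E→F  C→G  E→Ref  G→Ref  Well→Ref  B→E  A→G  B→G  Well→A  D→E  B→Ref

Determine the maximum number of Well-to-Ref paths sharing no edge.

Assign every edge capacity 1; by Menger, the answer equals the max flow.
Path Well→Ref (+1); total 1.
Path Well→B→Ref (+1); total 2.
Path Well→C→Ref (+1); total 3.
Path Well→E→Ref (+1); total 4.
Path Well→A→G→Ref (+1); total 5.
No residual Well→Ref path; max flow = 5.
Certifying cut of size 5: {E→Ref, Well→A, Well→B, Well→C, Well→Ref}.

5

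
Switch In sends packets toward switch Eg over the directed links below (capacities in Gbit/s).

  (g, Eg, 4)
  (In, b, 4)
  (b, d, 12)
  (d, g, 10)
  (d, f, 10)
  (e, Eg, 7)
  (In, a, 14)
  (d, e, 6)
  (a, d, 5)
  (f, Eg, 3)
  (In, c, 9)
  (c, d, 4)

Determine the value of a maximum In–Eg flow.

13

Augment In→a→d→e→Eg: bottleneck 5, flow now 5.
Augment In→b→d→e→Eg: bottleneck 1, flow now 6.
Augment In→b→d→f→Eg: bottleneck 3, flow now 9.
Augment In→c→d→g→Eg: bottleneck 4, flow now 13.
No augmenting path remains; maximum flow = 13.
In the residual graph, reachable from In: {In, a, c}.
Min-cut edges: In→b (4), a→d (5), c→d (4); capacity 4 + 5 + 4 = 13.
This cut is saturated, so no flow can exceed 13.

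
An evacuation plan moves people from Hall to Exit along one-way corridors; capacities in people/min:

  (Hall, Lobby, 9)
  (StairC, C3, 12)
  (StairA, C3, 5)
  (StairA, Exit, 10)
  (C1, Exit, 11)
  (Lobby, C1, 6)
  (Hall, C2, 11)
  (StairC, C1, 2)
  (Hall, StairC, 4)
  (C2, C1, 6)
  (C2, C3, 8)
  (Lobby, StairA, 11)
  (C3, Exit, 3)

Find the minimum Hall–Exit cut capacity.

20

Augment Hall→Lobby→StairA→Exit: bottleneck 9, flow now 9.
Augment Hall→C2→C3→Exit: bottleneck 3, flow now 12.
Augment Hall→C2→C1→Exit: bottleneck 6, flow now 18.
Augment Hall→StairC→C1→Exit: bottleneck 2, flow now 20.
No augmenting path remains; maximum flow = 20.
By max-flow min-cut, the minimum cut capacity equals the max flow.
In the residual graph, reachable from Hall: {Hall, C2, StairC, C3}.
Min-cut edges: Hall→Lobby (9), C2→C1 (6), StairC→C1 (2), C3→Exit (3); capacity 9 + 6 + 2 + 3 = 20.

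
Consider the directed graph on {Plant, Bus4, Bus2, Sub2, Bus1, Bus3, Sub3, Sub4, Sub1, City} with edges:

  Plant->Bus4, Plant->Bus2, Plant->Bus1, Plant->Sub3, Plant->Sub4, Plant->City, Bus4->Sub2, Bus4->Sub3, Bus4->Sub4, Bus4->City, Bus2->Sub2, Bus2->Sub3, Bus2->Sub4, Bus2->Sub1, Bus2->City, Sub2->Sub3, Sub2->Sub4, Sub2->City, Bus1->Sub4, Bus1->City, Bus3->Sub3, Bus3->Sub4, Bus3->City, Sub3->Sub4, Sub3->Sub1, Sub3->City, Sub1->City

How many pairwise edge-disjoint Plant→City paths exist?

Assign every edge capacity 1; by Menger, the answer equals the max flow.
Path Plant→City (+1); total 1.
Path Plant→Bus4→City (+1); total 2.
Path Plant→Bus2→City (+1); total 3.
Path Plant→Bus1→City (+1); total 4.
Path Plant→Sub3→City (+1); total 5.
No residual Plant→City path; max flow = 5.
Certifying cut of size 5: {Plant→Bus1, Plant→Bus2, Plant→Bus4, Plant→City, Plant→Sub3}.

5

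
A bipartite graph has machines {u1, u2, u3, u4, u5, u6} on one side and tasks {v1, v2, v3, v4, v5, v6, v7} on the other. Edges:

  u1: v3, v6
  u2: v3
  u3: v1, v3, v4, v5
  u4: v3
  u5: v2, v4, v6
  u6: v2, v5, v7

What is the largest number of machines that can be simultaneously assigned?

Unit-capacity flow: source→left, listed edges, right→sink; max matching = max flow.
Augmenting path u1→v3 (+1); matched 1.
Augmenting path u3→v1 (+1); matched 2.
Augmenting path u5→v2 (+1); matched 3.
Augmenting path u6→v5 (+1); matched 4.
Augmenting path u2→v3→u1→v6 (+1); matched 5.
No augmenting path remains; maximum matching = 5.
König certificate: {u1, u3, u5, u6, v3} is a vertex cover of size 5 (every listed pair touches it), so no matching can be larger.

5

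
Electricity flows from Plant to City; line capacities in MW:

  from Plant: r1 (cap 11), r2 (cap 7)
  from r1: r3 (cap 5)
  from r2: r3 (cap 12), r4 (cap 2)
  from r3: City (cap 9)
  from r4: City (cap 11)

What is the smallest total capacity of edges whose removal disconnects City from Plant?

Augment Plant→r1→r3→City: bottleneck 5, flow now 5.
Augment Plant→r2→r3→City: bottleneck 4, flow now 9.
Augment Plant→r2→r4→City: bottleneck 2, flow now 11.
No augmenting path remains; maximum flow = 11.
By max-flow min-cut, the minimum cut capacity equals the max flow.
In the residual graph, reachable from Plant: {Plant, r1, r2, r3}.
Min-cut edges: r2→r4 (2), r3→City (9); capacity 2 + 9 = 11.

11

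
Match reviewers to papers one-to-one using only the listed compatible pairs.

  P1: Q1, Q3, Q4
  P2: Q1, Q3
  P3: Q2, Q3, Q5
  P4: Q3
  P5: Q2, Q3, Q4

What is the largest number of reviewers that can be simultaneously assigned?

5

Unit-capacity flow: source→left, listed edges, right→sink; max matching = max flow.
Augmenting path P1→Q1 (+1); matched 1.
Augmenting path P2→Q3 (+1); matched 2.
Augmenting path P3→Q2 (+1); matched 3.
Augmenting path P5→Q4 (+1); matched 4.
Augmenting path P4→Q3→P2→Q1→P1→Q4→P5→Q2→P3→Q5 (+1); matched 5.
No augmenting path remains; maximum matching = 5.
König certificate: {P1, P2, P3, P4, P5} is a vertex cover of size 5 (every listed pair touches it), so no matching can be larger.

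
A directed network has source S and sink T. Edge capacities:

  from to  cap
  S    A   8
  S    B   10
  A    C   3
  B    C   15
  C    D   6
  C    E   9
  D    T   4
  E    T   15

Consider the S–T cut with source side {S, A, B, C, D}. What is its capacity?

Edges leaving {S, A, B, C, D}: C→E (9), D→T (4).
Cut capacity = 9 + 4 = 13.

13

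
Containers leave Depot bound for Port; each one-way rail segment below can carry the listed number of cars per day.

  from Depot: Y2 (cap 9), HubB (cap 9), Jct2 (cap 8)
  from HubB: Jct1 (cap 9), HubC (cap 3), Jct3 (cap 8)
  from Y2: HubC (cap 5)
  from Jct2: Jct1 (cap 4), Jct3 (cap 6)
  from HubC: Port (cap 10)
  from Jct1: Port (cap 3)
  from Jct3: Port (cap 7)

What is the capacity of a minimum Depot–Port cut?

Augment Depot→HubB→HubC→Port: bottleneck 3, flow now 3.
Augment Depot→HubB→Jct1→Port: bottleneck 3, flow now 6.
Augment Depot→HubB→Jct3→Port: bottleneck 3, flow now 9.
Augment Depot→Y2→HubC→Port: bottleneck 5, flow now 14.
Augment Depot→Jct2→Jct3→Port: bottleneck 4, flow now 18.
No augmenting path remains; maximum flow = 18.
By max-flow min-cut, the minimum cut capacity equals the max flow.
In the residual graph, reachable from Depot: {Depot, HubB, Y2, Jct2, Jct1, Jct3}.
Min-cut edges: HubB→HubC (3), Y2→HubC (5), Jct1→Port (3), Jct3→Port (7); capacity 3 + 5 + 3 + 7 = 18.

18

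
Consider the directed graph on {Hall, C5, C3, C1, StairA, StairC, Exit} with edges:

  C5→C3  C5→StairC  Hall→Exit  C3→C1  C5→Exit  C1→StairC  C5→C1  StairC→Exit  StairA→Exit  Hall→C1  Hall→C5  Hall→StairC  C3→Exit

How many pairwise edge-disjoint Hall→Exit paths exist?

3

Assign every edge capacity 1; by Menger, the answer equals the max flow.
Path Hall→Exit (+1); total 1.
Path Hall→C5→Exit (+1); total 2.
Path Hall→StairC→Exit (+1); total 3.
No residual Hall→Exit path; max flow = 3.
Certifying cut of size 3: {Hall→C5, Hall→Exit, StairC→Exit}.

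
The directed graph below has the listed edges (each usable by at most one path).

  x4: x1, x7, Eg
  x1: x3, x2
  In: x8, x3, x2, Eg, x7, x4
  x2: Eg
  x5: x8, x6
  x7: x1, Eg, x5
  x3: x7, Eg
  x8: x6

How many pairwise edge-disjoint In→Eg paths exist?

Assign every edge capacity 1; by Menger, the answer equals the max flow.
Path In→Eg (+1); total 1.
Path In→x2→Eg (+1); total 2.
Path In→x3→Eg (+1); total 3.
Path In→x4→Eg (+1); total 4.
Path In→x7→Eg (+1); total 5.
No residual In→Eg path; max flow = 5.
Certifying cut of size 5: {In→Eg, In→x2, In→x3, In→x4, In→x7}.

5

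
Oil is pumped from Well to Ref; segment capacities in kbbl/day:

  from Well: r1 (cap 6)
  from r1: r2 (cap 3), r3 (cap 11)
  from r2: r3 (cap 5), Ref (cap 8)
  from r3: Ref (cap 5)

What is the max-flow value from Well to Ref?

Augment Well→r1→r2→Ref: bottleneck 3, flow now 3.
Augment Well→r1→r3→Ref: bottleneck 3, flow now 6.
No augmenting path remains; maximum flow = 6.
In the residual graph, reachable from Well: {Well}.
Min-cut edges: Well→r1 (6); capacity 6 = 6.
This cut is saturated, so no flow can exceed 6.

6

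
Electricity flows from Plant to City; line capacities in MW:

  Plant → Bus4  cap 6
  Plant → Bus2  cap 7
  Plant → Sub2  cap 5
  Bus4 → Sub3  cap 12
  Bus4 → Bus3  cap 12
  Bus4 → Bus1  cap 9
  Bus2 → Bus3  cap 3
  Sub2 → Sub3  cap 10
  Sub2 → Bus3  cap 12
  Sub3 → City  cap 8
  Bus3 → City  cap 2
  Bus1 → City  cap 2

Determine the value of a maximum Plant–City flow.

Augment Plant→Bus4→Sub3→City: bottleneck 6, flow now 6.
Augment Plant→Bus2→Bus3→City: bottleneck 2, flow now 8.
Augment Plant→Sub2→Sub3→City: bottleneck 2, flow now 10.
Augment Plant→Sub2→Sub3→Bus4→Bus1→City: bottleneck 2, flow now 12. (uses reverse residual edge)
No augmenting path remains; maximum flow = 12.
In the residual graph, reachable from Plant: {Plant, Bus4, Bus2, Sub2, Sub3, Bus3, Bus1}.
Min-cut edges: Sub3→City (8), Bus3→City (2), Bus1→City (2); capacity 8 + 2 + 2 = 12.
This cut is saturated, so no flow can exceed 12.

12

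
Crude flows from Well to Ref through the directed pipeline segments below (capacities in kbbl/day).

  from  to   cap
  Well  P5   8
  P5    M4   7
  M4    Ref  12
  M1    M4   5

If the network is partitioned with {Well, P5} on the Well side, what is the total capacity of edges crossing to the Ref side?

Edges leaving {Well, P5}: P5→M4 (7).
Cut capacity = 7 = 7.

7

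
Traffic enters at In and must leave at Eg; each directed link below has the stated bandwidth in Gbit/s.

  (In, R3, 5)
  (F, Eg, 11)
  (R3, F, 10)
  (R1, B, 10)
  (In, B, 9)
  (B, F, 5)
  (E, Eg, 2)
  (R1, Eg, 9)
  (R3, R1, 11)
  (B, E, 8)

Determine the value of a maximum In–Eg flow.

12

Augment In→B→F→Eg: bottleneck 5, flow now 5.
Augment In→B→E→Eg: bottleneck 2, flow now 7.
Augment In→R3→F→Eg: bottleneck 5, flow now 12.
No augmenting path remains; maximum flow = 12.
In the residual graph, reachable from In: {In, B, E}.
Min-cut edges: In→R3 (5), B→F (5), E→Eg (2); capacity 5 + 5 + 2 = 12.
This cut is saturated, so no flow can exceed 12.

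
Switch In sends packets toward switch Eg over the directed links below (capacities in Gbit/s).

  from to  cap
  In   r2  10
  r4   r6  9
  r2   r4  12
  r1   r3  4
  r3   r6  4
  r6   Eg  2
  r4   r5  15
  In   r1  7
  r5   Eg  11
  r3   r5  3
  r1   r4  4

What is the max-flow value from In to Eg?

Augment In→r1→r3→r5→Eg: bottleneck 3, flow now 3.
Augment In→r1→r3→r6→Eg: bottleneck 1, flow now 4.
Augment In→r1→r4→r5→Eg: bottleneck 3, flow now 7.
Augment In→r2→r4→r5→Eg: bottleneck 5, flow now 12.
Augment In→r2→r4→r6→Eg: bottleneck 1, flow now 13.
No augmenting path remains; maximum flow = 13.
In the residual graph, reachable from In: {In, r1, r2, r3, r4, r5, r6}.
Min-cut edges: r5→Eg (11), r6→Eg (2); capacity 11 + 2 = 13.
This cut is saturated, so no flow can exceed 13.

13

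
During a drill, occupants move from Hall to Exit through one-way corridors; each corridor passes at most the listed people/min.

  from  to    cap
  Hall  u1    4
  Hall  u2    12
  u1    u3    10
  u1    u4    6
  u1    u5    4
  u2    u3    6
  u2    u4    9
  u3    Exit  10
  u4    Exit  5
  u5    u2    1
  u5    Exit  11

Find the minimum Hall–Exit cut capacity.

15

Augment Hall→u1→u3→Exit: bottleneck 4, flow now 4.
Augment Hall→u2→u3→Exit: bottleneck 6, flow now 10.
Augment Hall→u2→u4→Exit: bottleneck 5, flow now 15.
No augmenting path remains; maximum flow = 15.
By max-flow min-cut, the minimum cut capacity equals the max flow.
In the residual graph, reachable from Hall: {Hall, u2, u4}.
Min-cut edges: Hall→u1 (4), u2→u3 (6), u4→Exit (5); capacity 4 + 6 + 5 = 15.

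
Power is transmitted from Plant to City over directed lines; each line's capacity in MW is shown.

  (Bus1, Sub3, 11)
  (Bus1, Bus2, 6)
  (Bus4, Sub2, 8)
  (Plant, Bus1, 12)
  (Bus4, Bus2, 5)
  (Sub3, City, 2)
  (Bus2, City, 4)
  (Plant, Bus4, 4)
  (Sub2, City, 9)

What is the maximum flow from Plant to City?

10

Augment Plant→Bus1→Sub3→City: bottleneck 2, flow now 2.
Augment Plant→Bus1→Bus2→City: bottleneck 4, flow now 6.
Augment Plant→Bus4→Sub2→City: bottleneck 4, flow now 10.
No augmenting path remains; maximum flow = 10.
In the residual graph, reachable from Plant: {Plant, Bus1, Sub3, Bus2}.
Min-cut edges: Plant→Bus4 (4), Sub3→City (2), Bus2→City (4); capacity 4 + 2 + 4 = 10.
This cut is saturated, so no flow can exceed 10.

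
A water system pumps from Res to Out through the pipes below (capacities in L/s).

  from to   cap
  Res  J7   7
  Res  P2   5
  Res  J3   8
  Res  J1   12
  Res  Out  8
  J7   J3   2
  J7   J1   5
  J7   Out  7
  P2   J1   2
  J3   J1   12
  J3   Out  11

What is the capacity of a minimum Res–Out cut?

23

Augment Res→Out: bottleneck 8, flow now 8.
Augment Res→J7→Out: bottleneck 7, flow now 15.
Augment Res→J3→Out: bottleneck 8, flow now 23.
No augmenting path remains; maximum flow = 23.
By max-flow min-cut, the minimum cut capacity equals the max flow.
In the residual graph, reachable from Res: {Res, P2, J1}.
Min-cut edges: Res→J7 (7), Res→J3 (8), Res→Out (8); capacity 7 + 8 + 8 = 23.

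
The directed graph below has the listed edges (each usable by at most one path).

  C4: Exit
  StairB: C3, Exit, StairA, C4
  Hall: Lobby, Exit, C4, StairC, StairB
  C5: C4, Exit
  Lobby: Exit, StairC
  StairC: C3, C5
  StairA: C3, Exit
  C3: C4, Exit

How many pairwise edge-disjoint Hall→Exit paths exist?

5

Assign every edge capacity 1; by Menger, the answer equals the max flow.
Path Hall→Exit (+1); total 1.
Path Hall→Lobby→Exit (+1); total 2.
Path Hall→StairB→Exit (+1); total 3.
Path Hall→C4→Exit (+1); total 4.
Path Hall→StairC→C5→Exit (+1); total 5.
No residual Hall→Exit path; max flow = 5.
Certifying cut of size 5: {Hall→C4, Hall→Exit, Hall→Lobby, Hall→StairB, Hall→StairC}.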